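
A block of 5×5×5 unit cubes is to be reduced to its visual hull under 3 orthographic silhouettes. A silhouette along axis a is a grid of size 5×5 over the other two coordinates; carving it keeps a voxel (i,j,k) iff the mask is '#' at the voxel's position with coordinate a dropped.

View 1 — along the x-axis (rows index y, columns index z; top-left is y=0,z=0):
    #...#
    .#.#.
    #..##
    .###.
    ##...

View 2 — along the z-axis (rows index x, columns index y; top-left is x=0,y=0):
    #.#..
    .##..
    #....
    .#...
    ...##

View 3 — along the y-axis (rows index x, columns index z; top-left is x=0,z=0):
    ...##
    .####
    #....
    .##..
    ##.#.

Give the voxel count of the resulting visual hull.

voxel count = 13

full grid |V| = 125
carve view 1 (along x, YZ-mask fill 12/25): 60 voxels remain
carve view 2 (along z, XY-mask fill 8/25): 19 voxels remain
carve view 3 (along y, XZ-mask fill 12/25): 13 voxels remain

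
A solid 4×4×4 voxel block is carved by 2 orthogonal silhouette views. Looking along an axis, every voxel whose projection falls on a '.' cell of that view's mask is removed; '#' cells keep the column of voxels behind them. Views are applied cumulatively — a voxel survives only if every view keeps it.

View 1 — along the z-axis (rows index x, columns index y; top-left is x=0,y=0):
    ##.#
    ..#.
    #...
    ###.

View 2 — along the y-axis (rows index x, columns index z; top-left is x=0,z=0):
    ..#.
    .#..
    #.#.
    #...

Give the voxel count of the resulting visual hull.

start: 4×4×4 = 64 voxels
carve view 1 (along z, XY-mask fill 8/16): 32 voxels remain
carve view 2 (along y, XZ-mask fill 5/16): 9 voxels remain

voxel count = 9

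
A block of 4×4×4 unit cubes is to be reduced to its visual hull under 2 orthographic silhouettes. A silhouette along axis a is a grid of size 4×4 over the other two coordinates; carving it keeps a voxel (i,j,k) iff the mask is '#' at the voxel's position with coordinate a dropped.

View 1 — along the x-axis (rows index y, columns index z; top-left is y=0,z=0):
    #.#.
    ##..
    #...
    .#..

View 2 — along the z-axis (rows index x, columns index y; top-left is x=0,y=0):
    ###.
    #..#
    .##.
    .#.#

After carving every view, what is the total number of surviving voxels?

before carving: 64 voxels (4×4×4)
step 1: project along x, AND mask (6/16) → |grid| = 24
step 2: project along z, AND mask (9/16) → |grid| = 14

14 voxels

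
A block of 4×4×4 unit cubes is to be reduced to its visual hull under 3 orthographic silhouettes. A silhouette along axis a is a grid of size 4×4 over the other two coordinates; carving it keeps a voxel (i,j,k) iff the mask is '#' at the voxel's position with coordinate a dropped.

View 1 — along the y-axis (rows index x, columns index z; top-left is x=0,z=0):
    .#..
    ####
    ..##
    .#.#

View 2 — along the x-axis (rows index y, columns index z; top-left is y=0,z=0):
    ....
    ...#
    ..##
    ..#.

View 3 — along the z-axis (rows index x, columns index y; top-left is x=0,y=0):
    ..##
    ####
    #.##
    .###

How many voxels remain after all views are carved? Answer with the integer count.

before carving: 64 voxels (4×4×4)
V1 y: intersect with XZ mask (9 set) -- 36 left
V2 x: intersect with YZ mask (4 set) -- 10 left
V3 z: intersect with XY mask (12 set) -- 9 left

9 voxels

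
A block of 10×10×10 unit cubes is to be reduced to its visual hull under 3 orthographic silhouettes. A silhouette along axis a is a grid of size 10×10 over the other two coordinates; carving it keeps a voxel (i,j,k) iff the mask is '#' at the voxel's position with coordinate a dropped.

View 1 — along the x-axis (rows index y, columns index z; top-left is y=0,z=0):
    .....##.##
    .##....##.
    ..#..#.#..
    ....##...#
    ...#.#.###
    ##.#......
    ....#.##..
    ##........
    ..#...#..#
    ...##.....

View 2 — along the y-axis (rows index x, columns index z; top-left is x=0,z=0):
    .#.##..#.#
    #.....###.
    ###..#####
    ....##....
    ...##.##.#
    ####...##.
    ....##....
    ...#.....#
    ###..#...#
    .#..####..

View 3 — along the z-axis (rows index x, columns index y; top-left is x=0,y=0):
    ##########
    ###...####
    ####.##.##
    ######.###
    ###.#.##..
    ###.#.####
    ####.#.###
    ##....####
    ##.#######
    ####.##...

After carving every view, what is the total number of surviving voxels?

111 voxels

before carving: 1000 voxels (10×10×10)
carve view 1 (along x, YZ-mask fill 32/100): 320 voxels remain
carve view 2 (along y, XZ-mask fill 44/100): 144 voxels remain
carve view 3 (along z, XY-mask fill 77/100): 111 voxels remain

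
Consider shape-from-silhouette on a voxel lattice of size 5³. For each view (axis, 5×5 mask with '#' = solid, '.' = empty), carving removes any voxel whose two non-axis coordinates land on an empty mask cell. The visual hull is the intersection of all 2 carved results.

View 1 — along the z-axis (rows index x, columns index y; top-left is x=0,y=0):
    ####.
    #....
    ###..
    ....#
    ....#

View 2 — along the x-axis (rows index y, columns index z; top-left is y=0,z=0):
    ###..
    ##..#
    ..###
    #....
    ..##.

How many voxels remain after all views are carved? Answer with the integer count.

|visual hull| = 26

initial block: 5^3 = 125
[1] z-view keeps 10 columns → grid now 50
[2] x-view keeps 12 columns → grid now 26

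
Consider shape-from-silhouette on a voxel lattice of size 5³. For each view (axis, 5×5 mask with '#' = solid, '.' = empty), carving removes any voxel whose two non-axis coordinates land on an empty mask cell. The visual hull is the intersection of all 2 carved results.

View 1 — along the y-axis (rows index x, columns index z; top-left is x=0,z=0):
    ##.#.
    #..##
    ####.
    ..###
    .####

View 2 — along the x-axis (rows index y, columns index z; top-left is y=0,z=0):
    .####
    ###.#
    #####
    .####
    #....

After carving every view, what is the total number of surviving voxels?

start: 5×5×5 = 125 voxels
after view 1 [y-axis, 17 of 25 cells solid] → remaining = 85
after view 2 [x-axis, 18 of 25 cells solid] → remaining = 60

|visual hull| = 60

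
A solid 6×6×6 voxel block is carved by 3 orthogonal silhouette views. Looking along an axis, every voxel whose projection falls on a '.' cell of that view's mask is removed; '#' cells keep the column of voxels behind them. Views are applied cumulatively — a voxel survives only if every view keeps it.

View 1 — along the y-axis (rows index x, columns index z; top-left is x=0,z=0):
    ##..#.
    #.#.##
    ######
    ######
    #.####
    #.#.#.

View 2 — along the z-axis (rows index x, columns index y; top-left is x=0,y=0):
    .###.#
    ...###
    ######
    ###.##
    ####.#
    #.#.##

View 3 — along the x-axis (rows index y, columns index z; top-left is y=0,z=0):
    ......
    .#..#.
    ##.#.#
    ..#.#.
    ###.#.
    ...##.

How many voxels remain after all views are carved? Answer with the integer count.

start: 6×6×6 = 216 voxels
carve view 1 (along y, XZ-mask fill 27/36): 162 voxels remain
carve view 2 (along z, XY-mask fill 27/36): 127 voxels remain
carve view 3 (along x, YZ-mask fill 14/36): 51 voxels remain

voxel count = 51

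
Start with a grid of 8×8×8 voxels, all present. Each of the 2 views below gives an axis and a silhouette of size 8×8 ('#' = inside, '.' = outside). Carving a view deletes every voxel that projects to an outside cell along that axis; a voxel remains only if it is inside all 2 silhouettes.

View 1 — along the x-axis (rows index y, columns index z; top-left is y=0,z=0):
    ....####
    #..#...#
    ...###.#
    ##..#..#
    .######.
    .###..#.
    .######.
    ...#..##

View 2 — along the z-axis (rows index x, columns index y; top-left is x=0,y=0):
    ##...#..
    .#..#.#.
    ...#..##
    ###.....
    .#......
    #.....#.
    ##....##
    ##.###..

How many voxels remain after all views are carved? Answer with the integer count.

before carving: 512 voxels (8×8×8)
[1] x-view keeps 34 columns → grid now 272
[2] z-view keeps 24 columns → grid now 100

100 voxels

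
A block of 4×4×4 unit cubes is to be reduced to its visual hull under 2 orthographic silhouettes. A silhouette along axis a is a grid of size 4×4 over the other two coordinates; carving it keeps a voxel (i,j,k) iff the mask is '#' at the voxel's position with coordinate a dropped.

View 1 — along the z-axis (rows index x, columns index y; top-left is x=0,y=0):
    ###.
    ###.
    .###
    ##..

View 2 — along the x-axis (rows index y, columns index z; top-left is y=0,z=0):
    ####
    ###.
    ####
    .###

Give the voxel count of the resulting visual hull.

before carving: 64 voxels (4×4×4)
[1] z-view keeps 11 columns → grid now 44
[2] x-view keeps 14 columns → grid now 39

voxel count = 39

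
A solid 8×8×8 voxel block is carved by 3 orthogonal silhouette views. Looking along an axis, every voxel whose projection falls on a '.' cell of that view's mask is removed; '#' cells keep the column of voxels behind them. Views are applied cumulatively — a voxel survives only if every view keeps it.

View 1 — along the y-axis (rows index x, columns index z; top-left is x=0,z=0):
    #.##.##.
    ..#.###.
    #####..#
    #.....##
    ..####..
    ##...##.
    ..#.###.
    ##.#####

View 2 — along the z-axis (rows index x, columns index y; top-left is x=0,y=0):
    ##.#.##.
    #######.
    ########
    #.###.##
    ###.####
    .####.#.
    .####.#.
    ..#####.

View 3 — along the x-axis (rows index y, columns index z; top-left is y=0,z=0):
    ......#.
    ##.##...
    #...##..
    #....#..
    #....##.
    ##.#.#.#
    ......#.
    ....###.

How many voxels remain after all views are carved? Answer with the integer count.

78 voxels

initial block: 8^3 = 512
step 1: project along y, AND mask (37/64) → |grid| = 296
step 2: project along z, AND mask (48/64) → |grid| = 222
step 3: project along x, AND mask (22/64) → |grid| = 78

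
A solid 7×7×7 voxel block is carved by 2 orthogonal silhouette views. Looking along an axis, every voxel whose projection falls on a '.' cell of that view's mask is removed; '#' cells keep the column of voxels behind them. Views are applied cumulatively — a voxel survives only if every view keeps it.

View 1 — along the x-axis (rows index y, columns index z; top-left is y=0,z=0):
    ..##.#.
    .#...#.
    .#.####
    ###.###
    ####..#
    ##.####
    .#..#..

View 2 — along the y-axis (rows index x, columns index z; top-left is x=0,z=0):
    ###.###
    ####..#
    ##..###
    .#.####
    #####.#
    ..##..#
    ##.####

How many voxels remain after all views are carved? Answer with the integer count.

remaining voxels: 151

before carving: 343 voxels (7×7×7)
carve view 1 (along x, YZ-mask fill 29/49): 203 voxels remain
carve view 2 (along y, XZ-mask fill 36/49): 151 voxels remain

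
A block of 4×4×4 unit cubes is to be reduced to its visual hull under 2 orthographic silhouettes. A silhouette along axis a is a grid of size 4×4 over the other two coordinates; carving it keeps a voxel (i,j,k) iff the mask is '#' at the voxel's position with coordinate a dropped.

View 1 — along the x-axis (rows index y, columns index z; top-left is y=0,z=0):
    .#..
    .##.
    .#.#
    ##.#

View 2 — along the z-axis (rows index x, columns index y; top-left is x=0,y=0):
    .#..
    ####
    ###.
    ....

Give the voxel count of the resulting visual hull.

remaining voxels: 15

before carving: 64 voxels (4×4×4)
step 1: project along x, AND mask (8/16) → |grid| = 32
step 2: project along z, AND mask (8/16) → |grid| = 15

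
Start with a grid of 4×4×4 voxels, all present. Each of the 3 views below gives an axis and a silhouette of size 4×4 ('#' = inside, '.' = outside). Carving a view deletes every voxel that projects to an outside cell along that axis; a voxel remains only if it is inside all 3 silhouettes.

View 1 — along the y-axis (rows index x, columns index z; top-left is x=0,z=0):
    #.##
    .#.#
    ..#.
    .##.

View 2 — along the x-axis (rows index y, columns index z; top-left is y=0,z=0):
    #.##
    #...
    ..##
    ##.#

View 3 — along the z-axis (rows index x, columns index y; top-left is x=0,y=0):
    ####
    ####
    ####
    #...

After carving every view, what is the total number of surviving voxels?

15 voxels

before carving: 64 voxels (4×4×4)
step 1: project along y, AND mask (8/16) → |grid| = 32
step 2: project along x, AND mask (9/16) → |grid| = 17
step 3: project along z, AND mask (13/16) → |grid| = 15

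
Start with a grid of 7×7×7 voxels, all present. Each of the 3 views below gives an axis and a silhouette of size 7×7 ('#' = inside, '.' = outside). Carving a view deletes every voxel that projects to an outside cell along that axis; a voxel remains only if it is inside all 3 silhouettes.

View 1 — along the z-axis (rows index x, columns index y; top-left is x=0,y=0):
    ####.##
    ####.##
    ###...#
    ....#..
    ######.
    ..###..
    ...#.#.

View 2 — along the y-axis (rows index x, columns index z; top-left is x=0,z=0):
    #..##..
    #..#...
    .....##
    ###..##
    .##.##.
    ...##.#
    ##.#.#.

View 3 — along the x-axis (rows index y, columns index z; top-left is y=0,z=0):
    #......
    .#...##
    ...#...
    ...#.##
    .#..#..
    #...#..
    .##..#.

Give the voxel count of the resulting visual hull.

26 voxels

start: 7×7×7 = 343 voxels
step 1: project along z, AND mask (28/49) → |grid| = 196
step 2: project along y, AND mask (23/49) → |grid| = 84
step 3: project along x, AND mask (15/49) → |grid| = 26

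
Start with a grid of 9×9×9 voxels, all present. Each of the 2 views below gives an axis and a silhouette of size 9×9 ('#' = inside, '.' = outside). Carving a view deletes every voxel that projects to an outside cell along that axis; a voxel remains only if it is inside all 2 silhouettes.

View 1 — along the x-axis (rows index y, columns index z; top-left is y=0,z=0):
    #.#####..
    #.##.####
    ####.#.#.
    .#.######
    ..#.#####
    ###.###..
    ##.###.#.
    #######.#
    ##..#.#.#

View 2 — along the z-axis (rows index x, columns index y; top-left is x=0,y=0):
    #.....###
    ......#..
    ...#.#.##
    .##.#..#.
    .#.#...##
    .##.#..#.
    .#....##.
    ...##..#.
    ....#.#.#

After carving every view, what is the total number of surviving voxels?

before carving: 729 voxels (9×9×9)
step 1: project along x, AND mask (57/81) → |grid| = 513
step 2: project along z, AND mask (30/81) → |grid| = 197

remaining voxels: 197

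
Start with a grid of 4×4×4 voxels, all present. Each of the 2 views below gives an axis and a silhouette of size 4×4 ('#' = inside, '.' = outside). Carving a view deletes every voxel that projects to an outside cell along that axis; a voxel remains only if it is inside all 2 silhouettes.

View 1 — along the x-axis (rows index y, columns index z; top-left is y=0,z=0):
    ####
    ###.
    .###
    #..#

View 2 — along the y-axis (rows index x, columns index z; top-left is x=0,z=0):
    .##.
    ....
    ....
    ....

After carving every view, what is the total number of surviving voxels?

start: 4×4×4 = 64 voxels
carve view 1 (along x, YZ-mask fill 12/16): 48 voxels remain
carve view 2 (along y, XZ-mask fill 2/16): 6 voxels remain

voxel count = 6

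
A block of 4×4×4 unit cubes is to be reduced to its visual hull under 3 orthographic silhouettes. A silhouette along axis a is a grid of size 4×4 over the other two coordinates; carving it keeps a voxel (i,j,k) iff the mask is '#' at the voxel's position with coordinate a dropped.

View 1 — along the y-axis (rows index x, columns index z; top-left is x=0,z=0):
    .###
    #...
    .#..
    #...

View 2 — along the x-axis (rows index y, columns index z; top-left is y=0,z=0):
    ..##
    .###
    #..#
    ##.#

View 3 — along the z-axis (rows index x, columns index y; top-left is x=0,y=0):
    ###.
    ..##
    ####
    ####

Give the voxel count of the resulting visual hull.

before carving: 64 voxels (4×4×4)
after view 1 [y-axis, 6 of 16 cells solid] → remaining = 24
after view 2 [x-axis, 10 of 16 cells solid] → remaining = 14
after view 3 [z-axis, 13 of 16 cells solid] → remaining = 12

voxel count = 12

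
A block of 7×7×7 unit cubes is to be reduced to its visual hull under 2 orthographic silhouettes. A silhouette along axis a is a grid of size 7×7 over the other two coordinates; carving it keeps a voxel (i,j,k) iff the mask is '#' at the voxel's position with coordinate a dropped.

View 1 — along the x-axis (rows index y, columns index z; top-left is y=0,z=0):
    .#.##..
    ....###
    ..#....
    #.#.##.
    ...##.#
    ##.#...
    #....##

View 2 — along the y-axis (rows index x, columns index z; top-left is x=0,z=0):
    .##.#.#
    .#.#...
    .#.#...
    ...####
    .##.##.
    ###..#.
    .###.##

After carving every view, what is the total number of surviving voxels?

68 voxels

initial block: 7^3 = 343
  1. axis=0 (YZ plane), |mask|=20  ⇒  voxels=140
  2. axis=1 (XZ plane), |mask|=25  ⇒  voxels=68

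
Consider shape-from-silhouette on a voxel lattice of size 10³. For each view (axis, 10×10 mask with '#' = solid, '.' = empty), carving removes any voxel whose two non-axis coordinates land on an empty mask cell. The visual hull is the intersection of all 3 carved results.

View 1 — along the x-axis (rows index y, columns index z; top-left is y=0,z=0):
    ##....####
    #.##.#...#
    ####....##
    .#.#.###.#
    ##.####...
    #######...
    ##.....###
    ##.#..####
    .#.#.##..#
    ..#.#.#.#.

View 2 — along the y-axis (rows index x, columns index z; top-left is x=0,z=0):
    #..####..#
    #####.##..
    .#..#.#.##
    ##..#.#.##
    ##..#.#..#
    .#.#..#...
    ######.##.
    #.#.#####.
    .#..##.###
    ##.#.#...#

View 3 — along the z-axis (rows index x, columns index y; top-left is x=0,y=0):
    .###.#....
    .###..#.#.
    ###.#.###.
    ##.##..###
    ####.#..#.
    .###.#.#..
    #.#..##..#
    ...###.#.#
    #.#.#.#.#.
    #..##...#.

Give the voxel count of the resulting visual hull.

voxel count = 184

initial block: 10^3 = 1000
after view 1 [x-axis, 57 of 100 cells solid] → remaining = 570
after view 2 [y-axis, 58 of 100 cells solid] → remaining = 341
after view 3 [z-axis, 53 of 100 cells solid] → remaining = 184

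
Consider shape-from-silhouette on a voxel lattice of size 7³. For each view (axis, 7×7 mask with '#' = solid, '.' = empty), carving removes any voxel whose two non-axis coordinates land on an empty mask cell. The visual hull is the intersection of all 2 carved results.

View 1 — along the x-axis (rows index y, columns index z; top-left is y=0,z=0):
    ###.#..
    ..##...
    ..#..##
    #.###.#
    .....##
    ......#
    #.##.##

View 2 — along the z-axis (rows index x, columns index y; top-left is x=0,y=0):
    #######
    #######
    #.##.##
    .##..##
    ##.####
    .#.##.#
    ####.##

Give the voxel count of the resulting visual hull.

start: 7×7×7 = 343 voxels
[1] x-view keeps 22 columns → grid now 154
[2] z-view keeps 39 columns → grid now 126

126 voxels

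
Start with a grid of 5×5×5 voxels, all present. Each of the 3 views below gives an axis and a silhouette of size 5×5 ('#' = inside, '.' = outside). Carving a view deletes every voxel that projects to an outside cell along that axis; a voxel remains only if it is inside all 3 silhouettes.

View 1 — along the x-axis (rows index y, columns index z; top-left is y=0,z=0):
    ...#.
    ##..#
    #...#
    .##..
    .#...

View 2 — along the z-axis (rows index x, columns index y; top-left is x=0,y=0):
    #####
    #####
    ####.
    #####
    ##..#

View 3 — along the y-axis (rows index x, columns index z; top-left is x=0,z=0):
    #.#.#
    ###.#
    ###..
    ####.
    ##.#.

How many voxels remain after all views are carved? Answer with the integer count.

full grid |V| = 125
step 1: project along x, AND mask (9/25) → |grid| = 45
step 2: project along z, AND mask (22/25) → |grid| = 40
step 3: project along y, AND mask (17/25) → |grid| = 29

29 voxels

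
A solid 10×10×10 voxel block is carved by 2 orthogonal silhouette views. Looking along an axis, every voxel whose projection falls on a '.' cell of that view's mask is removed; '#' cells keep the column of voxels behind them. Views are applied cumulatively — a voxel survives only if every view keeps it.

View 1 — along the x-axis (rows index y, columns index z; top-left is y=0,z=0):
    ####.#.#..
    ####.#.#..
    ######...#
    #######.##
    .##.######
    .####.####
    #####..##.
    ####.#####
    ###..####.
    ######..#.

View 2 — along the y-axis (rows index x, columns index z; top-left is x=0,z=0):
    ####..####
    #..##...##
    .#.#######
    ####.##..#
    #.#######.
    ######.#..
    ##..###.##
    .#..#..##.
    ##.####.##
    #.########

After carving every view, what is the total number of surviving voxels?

full grid |V| = 1000
[1] x-view keeps 74 columns → grid now 740
[2] y-view keeps 71 columns → grid now 520

520 voxels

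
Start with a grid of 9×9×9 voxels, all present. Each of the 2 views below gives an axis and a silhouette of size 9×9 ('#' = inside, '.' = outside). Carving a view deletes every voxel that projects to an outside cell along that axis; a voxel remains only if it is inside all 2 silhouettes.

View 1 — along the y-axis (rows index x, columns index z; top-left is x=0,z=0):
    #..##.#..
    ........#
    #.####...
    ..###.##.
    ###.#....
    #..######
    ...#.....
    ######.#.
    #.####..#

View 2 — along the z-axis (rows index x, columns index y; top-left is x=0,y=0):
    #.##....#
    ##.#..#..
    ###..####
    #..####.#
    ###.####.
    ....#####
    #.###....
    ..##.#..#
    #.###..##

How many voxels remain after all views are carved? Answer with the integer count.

216 voxels

initial block: 9^3 = 729
step 1: project along y, AND mask (40/81) → |grid| = 360
step 2: project along z, AND mask (47/81) → |grid| = 216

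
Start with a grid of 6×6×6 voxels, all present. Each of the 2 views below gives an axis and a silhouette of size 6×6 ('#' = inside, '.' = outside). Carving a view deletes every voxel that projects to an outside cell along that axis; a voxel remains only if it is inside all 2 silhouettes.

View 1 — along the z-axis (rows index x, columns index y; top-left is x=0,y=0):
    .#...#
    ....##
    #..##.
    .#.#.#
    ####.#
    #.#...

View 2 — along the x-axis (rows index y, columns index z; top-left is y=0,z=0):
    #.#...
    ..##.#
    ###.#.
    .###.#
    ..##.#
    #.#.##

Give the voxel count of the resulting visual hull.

before carving: 216 voxels (6×6×6)
carve view 1 (along z, XY-mask fill 17/36): 102 voxels remain
carve view 2 (along x, YZ-mask fill 20/36): 57 voxels remain

remaining voxels: 57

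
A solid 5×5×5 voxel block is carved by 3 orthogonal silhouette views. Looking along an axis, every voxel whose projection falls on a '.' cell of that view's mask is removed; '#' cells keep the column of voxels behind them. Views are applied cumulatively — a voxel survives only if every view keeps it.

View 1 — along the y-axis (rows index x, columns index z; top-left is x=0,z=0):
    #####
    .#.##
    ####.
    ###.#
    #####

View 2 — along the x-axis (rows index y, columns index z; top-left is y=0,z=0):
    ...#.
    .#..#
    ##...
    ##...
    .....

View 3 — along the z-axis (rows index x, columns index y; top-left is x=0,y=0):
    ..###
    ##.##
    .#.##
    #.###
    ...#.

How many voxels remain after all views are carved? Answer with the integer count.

|visual hull| = 17

start: 5×5×5 = 125 voxels
V1 y: intersect with XZ mask (21 set) -- 105 left
V2 x: intersect with YZ mask (7 set) -- 31 left
V3 z: intersect with XY mask (15 set) -- 17 left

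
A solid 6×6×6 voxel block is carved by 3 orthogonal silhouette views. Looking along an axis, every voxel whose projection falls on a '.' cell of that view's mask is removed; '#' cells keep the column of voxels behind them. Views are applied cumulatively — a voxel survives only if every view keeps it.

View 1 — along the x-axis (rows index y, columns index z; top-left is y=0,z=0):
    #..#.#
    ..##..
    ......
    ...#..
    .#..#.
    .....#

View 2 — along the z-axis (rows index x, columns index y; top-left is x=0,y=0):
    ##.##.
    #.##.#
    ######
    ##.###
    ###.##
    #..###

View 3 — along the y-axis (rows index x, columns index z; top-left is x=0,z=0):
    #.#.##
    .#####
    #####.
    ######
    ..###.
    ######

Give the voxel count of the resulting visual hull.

|visual hull| = 35

full grid |V| = 216
  1. axis=0 (YZ plane), |mask|=9  ⇒  voxels=54
  2. axis=2 (XY plane), |mask|=28  ⇒  voxels=46
  3. axis=1 (XZ plane), |mask|=29  ⇒  voxels=35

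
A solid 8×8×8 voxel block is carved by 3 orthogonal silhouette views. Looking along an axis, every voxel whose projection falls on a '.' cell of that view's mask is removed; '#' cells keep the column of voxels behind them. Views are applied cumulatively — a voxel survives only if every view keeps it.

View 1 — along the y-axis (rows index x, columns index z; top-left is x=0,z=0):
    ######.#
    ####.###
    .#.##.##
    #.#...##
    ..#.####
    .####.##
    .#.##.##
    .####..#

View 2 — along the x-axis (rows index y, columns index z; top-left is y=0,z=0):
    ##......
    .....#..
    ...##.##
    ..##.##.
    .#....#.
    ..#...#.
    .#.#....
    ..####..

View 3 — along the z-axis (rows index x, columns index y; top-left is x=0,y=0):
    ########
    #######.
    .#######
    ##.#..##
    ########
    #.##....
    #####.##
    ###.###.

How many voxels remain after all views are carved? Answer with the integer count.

remaining voxels: 92

start: 8×8×8 = 512 voxels
[1] y-view keeps 44 columns → grid now 352
[2] x-view keeps 21 columns → grid now 116
[3] z-view keeps 51 columns → grid now 92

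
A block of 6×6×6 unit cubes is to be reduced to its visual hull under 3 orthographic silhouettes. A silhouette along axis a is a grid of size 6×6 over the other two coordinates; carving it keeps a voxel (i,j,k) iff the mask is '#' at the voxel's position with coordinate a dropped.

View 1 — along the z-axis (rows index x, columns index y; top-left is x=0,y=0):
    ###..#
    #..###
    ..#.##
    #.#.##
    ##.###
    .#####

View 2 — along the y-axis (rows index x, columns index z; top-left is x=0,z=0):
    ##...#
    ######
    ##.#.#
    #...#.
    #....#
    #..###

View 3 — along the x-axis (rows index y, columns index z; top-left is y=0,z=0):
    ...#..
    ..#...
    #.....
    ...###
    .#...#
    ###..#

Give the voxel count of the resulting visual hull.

voxel count = 33

full grid |V| = 216
[1] z-view keeps 25 columns → grid now 150
[2] y-view keeps 21 columns → grid now 86
[3] x-view keeps 12 columns → grid now 33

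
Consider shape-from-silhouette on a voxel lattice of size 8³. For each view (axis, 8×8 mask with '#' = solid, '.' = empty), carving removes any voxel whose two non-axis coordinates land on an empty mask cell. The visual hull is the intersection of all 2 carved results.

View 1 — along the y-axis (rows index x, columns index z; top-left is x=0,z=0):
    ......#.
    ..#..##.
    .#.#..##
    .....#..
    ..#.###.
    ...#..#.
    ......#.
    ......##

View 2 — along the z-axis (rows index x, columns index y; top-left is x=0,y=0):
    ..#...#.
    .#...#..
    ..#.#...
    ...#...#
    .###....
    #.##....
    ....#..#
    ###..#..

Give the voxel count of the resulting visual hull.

|visual hull| = 46

before carving: 512 voxels (8×8×8)
after view 1 [y-axis, 18 of 64 cells solid] → remaining = 144
after view 2 [z-axis, 20 of 64 cells solid] → remaining = 46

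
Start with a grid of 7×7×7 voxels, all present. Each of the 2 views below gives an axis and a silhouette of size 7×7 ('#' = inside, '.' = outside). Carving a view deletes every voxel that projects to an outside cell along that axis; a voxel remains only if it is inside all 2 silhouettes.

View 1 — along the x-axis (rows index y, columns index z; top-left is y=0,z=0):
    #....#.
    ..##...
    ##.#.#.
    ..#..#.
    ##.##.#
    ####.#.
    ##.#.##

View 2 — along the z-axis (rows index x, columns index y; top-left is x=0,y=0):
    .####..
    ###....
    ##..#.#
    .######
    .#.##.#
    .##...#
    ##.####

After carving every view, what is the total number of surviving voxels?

start: 7×7×7 = 343 voxels
carve view 1 (along x, YZ-mask fill 25/49): 175 voxels remain
carve view 2 (along z, XY-mask fill 30/49): 104 voxels remain

|visual hull| = 104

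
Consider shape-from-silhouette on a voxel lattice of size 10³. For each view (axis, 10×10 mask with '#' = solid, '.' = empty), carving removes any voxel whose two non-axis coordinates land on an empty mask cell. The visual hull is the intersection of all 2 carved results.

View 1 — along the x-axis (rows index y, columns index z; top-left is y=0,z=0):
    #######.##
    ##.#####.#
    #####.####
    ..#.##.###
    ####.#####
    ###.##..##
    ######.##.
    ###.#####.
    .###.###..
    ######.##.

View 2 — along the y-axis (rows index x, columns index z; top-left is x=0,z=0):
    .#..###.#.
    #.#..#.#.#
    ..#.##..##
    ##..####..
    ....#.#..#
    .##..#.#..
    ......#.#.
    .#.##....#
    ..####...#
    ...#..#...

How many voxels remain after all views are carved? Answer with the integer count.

voxel count = 319

initial block: 10^3 = 1000
step 1: project along x, AND mask (78/100) → |grid| = 780
step 2: project along y, AND mask (41/100) → |grid| = 319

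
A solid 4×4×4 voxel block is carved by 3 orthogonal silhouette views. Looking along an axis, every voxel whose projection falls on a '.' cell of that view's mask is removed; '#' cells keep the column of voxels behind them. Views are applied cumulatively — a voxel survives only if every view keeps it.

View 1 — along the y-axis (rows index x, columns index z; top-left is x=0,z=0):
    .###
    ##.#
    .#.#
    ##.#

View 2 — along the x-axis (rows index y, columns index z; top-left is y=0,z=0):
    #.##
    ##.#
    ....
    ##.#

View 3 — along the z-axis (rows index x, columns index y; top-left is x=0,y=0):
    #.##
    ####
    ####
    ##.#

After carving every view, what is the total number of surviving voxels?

before carving: 64 voxels (4×4×4)
V1 y: intersect with XZ mask (11 set) -- 44 left
V2 x: intersect with YZ mask (9 set) -- 27 left
V3 z: intersect with XY mask (14 set) -- 25 left

25 voxels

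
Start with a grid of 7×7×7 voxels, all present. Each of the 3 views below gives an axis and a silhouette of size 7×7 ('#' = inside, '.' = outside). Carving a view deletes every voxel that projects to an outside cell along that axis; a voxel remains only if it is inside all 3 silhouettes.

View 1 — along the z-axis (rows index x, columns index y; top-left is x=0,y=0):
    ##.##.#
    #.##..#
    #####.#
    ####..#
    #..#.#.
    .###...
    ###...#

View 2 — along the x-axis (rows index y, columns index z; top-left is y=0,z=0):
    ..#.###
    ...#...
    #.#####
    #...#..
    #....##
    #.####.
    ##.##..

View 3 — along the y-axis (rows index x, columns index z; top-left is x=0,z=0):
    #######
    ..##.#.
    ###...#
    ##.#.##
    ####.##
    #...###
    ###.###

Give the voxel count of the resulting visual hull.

full grid |V| = 343
  1. axis=2 (XY plane), |mask|=30  ⇒  voxels=210
  2. axis=0 (YZ plane), |mask|=25  ⇒  voxels=102
  3. axis=1 (XZ plane), |mask|=35  ⇒  voxels=67

remaining voxels: 67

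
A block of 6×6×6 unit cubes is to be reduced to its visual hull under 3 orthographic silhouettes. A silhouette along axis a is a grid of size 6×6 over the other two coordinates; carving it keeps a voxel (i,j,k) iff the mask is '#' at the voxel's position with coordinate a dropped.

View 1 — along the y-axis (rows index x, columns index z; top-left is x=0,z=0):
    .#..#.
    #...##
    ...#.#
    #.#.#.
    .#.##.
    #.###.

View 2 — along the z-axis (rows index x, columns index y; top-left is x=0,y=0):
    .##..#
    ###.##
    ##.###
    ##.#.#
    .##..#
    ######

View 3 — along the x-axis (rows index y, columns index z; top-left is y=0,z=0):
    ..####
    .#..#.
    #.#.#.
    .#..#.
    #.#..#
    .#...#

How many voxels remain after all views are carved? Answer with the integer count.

|visual hull| = 34

initial block: 6^3 = 216
step 1: project along y, AND mask (17/36) → |grid| = 102
step 2: project along z, AND mask (26/36) → |grid| = 76
step 3: project along x, AND mask (16/36) → |grid| = 34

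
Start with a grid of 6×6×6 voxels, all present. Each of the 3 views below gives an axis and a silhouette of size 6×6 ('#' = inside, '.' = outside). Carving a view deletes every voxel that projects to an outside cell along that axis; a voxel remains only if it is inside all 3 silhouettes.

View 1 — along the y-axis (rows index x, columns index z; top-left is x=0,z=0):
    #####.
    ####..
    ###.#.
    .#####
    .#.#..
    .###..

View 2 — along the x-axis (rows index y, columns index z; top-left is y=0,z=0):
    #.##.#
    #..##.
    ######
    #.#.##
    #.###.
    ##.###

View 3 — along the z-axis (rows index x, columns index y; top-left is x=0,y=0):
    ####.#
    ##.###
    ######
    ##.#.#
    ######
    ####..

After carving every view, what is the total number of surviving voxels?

|visual hull| = 74

initial block: 6^3 = 216
[1] y-view keeps 23 columns → grid now 138
[2] x-view keeps 26 columns → grid now 94
[3] z-view keeps 30 columns → grid now 74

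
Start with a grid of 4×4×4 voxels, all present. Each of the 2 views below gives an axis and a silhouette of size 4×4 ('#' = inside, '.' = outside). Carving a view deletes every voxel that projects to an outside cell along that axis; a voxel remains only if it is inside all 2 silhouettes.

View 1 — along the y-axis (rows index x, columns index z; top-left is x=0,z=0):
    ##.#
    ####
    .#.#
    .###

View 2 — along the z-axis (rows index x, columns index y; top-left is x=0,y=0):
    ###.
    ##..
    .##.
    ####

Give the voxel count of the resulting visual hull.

remaining voxels: 33

initial block: 4^3 = 64
carve view 1 (along y, XZ-mask fill 12/16): 48 voxels remain
carve view 2 (along z, XY-mask fill 11/16): 33 voxels remain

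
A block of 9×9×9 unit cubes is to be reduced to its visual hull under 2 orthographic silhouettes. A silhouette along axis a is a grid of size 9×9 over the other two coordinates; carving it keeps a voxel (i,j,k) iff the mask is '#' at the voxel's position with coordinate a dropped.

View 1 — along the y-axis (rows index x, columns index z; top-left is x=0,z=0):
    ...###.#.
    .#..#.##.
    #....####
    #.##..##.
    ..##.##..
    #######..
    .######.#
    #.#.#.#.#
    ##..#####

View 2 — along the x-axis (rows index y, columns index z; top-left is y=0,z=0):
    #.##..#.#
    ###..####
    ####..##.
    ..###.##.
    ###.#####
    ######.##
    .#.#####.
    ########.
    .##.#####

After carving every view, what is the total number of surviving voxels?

|visual hull| = 324

start: 9×9×9 = 729 voxels
[1] y-view keeps 48 columns → grid now 432
[2] x-view keeps 60 columns → grid now 324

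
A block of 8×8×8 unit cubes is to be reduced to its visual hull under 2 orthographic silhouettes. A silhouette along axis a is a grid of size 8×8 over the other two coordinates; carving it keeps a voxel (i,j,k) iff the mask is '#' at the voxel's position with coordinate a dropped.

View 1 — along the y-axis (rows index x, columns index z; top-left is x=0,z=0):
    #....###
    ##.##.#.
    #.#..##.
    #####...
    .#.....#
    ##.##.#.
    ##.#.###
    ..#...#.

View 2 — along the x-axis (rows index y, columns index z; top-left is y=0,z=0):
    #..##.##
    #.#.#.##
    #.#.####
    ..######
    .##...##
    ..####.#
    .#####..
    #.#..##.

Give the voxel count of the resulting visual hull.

initial block: 8^3 = 512
  1. axis=1 (XZ plane), |mask|=33  ⇒  voxels=264
  2. axis=0 (YZ plane), |mask|=40  ⇒  voxels=158

158 voxels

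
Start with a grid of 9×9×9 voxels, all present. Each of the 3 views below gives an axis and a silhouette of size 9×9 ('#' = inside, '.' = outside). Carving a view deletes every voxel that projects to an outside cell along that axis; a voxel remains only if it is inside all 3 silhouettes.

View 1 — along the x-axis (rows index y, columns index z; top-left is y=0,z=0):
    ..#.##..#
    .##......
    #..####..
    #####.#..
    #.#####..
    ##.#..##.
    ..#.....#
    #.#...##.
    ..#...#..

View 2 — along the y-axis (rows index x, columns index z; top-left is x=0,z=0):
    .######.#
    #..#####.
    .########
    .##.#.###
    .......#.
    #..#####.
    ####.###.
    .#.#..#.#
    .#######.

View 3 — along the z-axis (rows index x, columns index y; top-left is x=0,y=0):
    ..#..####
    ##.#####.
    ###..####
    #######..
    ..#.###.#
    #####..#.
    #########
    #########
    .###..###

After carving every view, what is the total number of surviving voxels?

full grid |V| = 729
carve view 1 (along x, YZ-mask fill 36/81): 324 voxels remain
carve view 2 (along y, XZ-mask fill 52/81): 208 voxels remain
carve view 3 (along z, XY-mask fill 61/81): 153 voxels remain

153 voxels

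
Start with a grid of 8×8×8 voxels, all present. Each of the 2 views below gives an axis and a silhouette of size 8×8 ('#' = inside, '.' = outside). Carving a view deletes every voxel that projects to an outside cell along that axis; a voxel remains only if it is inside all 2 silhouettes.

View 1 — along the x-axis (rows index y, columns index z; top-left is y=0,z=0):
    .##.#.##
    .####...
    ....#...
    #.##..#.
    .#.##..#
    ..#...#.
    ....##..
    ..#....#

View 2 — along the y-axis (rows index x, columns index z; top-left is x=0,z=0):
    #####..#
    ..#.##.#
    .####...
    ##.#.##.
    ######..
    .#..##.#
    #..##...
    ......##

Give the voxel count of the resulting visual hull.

voxel count = 106

initial block: 8^3 = 512
after view 1 [x-axis, 24 of 64 cells solid] → remaining = 192
after view 2 [y-axis, 34 of 64 cells solid] → remaining = 106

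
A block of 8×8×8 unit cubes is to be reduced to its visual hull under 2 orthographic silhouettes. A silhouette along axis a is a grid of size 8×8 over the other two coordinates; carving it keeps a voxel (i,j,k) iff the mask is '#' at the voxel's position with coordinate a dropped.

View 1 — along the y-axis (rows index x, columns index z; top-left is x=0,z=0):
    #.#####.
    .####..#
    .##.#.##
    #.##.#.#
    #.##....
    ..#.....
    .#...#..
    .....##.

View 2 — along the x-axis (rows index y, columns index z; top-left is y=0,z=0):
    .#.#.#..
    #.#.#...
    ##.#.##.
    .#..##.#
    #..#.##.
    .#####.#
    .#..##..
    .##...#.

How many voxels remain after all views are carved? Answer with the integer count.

full grid |V| = 512
[1] y-view keeps 29 columns → grid now 232
[2] x-view keeps 31 columns → grid now 112

112 voxels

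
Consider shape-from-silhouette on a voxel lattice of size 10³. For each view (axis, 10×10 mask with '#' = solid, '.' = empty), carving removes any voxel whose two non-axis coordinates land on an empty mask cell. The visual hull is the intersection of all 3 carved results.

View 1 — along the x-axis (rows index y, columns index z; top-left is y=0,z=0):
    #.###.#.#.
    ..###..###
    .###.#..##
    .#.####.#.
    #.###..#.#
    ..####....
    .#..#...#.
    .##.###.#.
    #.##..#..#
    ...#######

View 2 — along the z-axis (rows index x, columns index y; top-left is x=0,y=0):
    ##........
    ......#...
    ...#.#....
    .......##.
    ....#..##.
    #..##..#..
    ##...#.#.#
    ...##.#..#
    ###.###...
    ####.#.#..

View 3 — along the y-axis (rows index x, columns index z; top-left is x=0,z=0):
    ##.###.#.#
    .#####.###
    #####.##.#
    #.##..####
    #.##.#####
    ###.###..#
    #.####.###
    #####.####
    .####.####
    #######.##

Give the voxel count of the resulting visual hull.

remaining voxels: 161

full grid |V| = 1000
step 1: project along x, AND mask (55/100) → |grid| = 550
step 2: project along z, AND mask (35/100) → |grid| = 193
step 3: project along y, AND mask (79/100) → |grid| = 161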